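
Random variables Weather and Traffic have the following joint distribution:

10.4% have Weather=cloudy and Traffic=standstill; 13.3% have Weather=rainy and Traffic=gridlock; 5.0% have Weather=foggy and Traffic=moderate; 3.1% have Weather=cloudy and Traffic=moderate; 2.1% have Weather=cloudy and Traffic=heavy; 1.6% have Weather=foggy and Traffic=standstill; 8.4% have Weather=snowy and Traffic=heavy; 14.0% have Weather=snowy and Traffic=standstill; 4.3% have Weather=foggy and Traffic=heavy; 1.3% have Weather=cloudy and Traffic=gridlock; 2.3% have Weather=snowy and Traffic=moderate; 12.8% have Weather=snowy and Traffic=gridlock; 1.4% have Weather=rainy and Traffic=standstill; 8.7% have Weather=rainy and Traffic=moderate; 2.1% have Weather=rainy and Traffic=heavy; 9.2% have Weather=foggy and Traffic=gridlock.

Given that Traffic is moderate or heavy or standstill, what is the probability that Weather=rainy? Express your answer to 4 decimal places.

P(Traffic=moderate) = 0.031 + 0.087 + 0.023 + 0.050 = 0.191.
P(Traffic=heavy) = 0.021 + 0.021 + 0.084 + 0.043 = 0.169.
P(Traffic=standstill) = 0.104 + 0.014 + 0.140 + 0.016 = 0.274.
P(Traffic ∈ {moderate, heavy, standstill}) = 0.191 + 0.169 + 0.274 = 0.634; P(Weather=rainy, Traffic ∈ {moderate, heavy, standstill}) = 0.087 + 0.021 + 0.014 = 0.122.
P(Weather=rainy | Traffic ∈ {moderate, heavy, standstill}) = 0.122/0.634 = 0.1924.

0.1924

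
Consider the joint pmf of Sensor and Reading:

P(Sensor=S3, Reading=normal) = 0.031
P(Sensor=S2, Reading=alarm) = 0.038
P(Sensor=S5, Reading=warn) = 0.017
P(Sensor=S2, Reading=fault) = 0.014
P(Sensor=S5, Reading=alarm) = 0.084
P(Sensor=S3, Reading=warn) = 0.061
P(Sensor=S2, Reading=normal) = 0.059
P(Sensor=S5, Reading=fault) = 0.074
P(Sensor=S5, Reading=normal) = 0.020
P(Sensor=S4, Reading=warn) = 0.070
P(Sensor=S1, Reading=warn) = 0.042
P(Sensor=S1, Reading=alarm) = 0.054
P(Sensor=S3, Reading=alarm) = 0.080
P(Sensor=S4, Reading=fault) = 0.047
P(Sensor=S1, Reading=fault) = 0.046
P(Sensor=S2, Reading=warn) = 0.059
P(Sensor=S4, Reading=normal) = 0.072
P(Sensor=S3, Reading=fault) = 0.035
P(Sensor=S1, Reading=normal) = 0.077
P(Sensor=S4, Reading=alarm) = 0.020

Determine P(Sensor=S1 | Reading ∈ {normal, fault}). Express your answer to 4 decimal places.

0.2589

P(Reading=normal) = 0.077 + 0.059 + 0.031 + 0.072 + 0.020 = 0.259.
P(Reading=fault) = 0.046 + 0.014 + 0.035 + 0.047 + 0.074 = 0.216.
P(Reading ∈ {normal, fault}) = 0.259 + 0.216 = 0.475; P(Sensor=S1, Reading ∈ {normal, fault}) = 0.077 + 0.046 = 0.123.
P(Sensor=S1 | Reading ∈ {normal, fault}) = 0.123/0.475 = 0.2589.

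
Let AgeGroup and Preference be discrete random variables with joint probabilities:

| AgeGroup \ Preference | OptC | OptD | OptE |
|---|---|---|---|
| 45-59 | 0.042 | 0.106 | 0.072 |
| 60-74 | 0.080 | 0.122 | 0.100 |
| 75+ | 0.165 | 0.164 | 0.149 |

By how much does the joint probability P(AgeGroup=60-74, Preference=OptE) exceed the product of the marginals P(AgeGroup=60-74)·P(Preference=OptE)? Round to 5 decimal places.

P(AgeGroup=60-74) = 0.080 + 0.122 + 0.100 = 0.302.
P(Preference=OptE) = 0.072 + 0.100 + 0.149 = 0.321.
P(AgeGroup=60-74, Preference=OptE) − P(AgeGroup=60-74)P(Preference=OptE) = 0.100 − 0.302×0.321 = 0.00306.

0.00306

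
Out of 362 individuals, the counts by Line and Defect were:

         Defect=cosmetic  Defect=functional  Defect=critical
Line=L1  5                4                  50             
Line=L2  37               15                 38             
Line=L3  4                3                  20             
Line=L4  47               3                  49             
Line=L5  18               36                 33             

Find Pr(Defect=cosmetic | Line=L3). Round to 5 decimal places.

Total with Line=L3: 4 + 3 + 20 = 27.
P(Defect=cosmetic | Line=L3) = 4/27 = 0.14815.

0.14815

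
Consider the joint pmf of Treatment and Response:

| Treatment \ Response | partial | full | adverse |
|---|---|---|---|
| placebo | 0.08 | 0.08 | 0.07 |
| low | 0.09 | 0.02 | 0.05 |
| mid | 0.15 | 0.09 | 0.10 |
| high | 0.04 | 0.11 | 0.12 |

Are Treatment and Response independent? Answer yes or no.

P(Treatment=high) = 0.27 and P(Response=partial) = 0.36, so their product is 0.0972, but P(Treatment=high, Response=partial) = 0.04. Since these differ, Treatment and Response are not independent.

no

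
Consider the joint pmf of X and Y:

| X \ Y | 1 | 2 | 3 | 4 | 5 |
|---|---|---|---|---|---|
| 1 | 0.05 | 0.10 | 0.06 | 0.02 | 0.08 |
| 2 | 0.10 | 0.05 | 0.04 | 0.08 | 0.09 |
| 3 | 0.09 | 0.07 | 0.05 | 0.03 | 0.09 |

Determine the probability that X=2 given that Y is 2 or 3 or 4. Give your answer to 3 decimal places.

0.340

P(Y=2) = 0.10 + 0.05 + 0.07 = 0.22.
P(Y=3) = 0.06 + 0.04 + 0.05 = 0.15.
P(Y=4) = 0.02 + 0.08 + 0.03 = 0.13.
P(Y ∈ {2, 3, 4}) = 0.22 + 0.15 + 0.13 = 0.50; P(X=2, Y ∈ {2, 3, 4}) = 0.05 + 0.04 + 0.08 = 0.17.
P(X=2 | Y ∈ {2, 3, 4}) = 0.17/0.50 = 0.340.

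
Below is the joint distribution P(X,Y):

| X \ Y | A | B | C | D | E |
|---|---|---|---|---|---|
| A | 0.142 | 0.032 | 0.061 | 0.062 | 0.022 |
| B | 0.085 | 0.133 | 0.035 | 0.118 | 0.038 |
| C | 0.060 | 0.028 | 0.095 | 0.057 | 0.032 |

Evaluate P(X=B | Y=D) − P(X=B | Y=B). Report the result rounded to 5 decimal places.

-0.19123

P(Y=D) = 0.062 + 0.118 + 0.057 = 0.237; P(X=B | Y=D) = 0.118/0.237 = 0.497890.
P(Y=B) = 0.032 + 0.133 + 0.028 = 0.193; P(X=B | Y=B) = 0.133/0.193 = 0.689119.
Difference = -0.19123.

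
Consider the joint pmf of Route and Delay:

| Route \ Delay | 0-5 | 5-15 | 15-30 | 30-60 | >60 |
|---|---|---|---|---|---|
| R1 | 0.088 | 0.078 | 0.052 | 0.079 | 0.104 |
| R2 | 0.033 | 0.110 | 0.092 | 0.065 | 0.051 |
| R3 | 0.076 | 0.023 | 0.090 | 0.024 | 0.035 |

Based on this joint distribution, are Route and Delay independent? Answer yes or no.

P(Route=R1) = 0.401 and P(Delay=15-30) = 0.234, so their product is 0.09383, but P(Route=R1, Delay=15-30) = 0.052. Since these differ, Route and Delay are not independent.

no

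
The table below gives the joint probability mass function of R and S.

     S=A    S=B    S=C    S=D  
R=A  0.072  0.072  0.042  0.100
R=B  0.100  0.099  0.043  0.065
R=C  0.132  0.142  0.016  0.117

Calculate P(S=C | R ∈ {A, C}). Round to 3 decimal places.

P(R=A) = 0.072 + 0.072 + 0.042 + 0.100 = 0.286.
P(R=C) = 0.132 + 0.142 + 0.016 + 0.117 = 0.407.
P(R ∈ {A, C}) = 0.286 + 0.407 = 0.693; P(S=C, R ∈ {A, C}) = 0.042 + 0.016 = 0.058.
P(S=C | R ∈ {A, C}) = 0.058/0.693 = 0.084.

0.084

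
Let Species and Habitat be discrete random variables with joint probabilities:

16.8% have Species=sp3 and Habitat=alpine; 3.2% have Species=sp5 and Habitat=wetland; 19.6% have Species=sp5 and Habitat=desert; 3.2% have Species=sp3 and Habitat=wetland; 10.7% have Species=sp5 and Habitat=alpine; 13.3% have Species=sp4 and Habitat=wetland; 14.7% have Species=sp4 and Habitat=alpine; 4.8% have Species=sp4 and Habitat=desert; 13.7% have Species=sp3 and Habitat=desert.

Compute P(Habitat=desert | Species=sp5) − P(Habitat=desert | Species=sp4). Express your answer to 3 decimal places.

0.439

P(Species=sp5) = 0.032 + 0.196 + 0.107 = 0.335; P(Habitat=desert | Species=sp5) = 0.196/0.335 = 0.5851.
P(Species=sp4) = 0.133 + 0.048 + 0.147 = 0.328; P(Habitat=desert | Species=sp4) = 0.048/0.328 = 0.1463.
Difference = 0.439.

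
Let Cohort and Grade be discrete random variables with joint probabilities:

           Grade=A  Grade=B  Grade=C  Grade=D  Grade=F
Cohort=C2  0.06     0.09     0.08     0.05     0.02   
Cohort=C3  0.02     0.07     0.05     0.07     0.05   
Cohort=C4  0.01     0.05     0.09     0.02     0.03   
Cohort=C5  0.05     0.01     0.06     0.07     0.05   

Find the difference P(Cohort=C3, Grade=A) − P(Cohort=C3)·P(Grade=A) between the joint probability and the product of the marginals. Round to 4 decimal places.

P(Cohort=C3) = 0.02 + 0.07 + 0.05 + 0.07 + 0.05 = 0.26.
P(Grade=A) = 0.06 + 0.02 + 0.01 + 0.05 = 0.14.
P(Cohort=C3, Grade=A) − P(Cohort=C3)P(Grade=A) = 0.02 − 0.26×0.14 = -0.0164.

-0.0164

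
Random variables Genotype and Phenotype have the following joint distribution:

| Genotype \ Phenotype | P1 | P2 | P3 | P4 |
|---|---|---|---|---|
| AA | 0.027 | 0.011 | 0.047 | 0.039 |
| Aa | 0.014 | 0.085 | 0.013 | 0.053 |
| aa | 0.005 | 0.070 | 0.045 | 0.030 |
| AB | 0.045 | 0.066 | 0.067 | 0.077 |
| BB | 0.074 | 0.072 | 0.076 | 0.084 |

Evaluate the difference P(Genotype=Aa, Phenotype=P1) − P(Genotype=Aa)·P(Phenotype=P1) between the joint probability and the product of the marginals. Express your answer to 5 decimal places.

P(Genotype=Aa) = 0.014 + 0.085 + 0.013 + 0.053 = 0.165.
P(Phenotype=P1) = 0.027 + 0.014 + 0.005 + 0.045 + 0.074 = 0.165.
P(Genotype=Aa, Phenotype=P1) − P(Genotype=Aa)P(Phenotype=P1) = 0.014 − 0.165×0.165 = -0.01323.

-0.01323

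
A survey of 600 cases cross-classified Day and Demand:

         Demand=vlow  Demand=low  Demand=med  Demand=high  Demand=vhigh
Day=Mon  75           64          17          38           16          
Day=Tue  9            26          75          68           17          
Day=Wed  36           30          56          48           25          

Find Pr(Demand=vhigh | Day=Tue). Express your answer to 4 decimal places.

Total with Day=Tue: 9 + 26 + 75 + 68 + 17 = 195.
P(Demand=vhigh | Day=Tue) = 17/195 = 0.0872.

0.0872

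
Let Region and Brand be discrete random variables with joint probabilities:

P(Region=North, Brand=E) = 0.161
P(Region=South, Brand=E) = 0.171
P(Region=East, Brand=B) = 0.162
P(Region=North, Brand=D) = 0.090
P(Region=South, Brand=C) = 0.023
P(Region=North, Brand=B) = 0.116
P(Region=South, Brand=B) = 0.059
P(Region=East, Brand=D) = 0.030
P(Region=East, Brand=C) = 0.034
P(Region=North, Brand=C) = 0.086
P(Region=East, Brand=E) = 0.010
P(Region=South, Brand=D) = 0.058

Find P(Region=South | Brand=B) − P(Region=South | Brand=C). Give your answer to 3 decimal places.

0.014

P(Brand=B) = 0.116 + 0.059 + 0.162 = 0.337; P(Region=South | Brand=B) = 0.059/0.337 = 0.1751.
P(Brand=C) = 0.086 + 0.023 + 0.034 = 0.143; P(Region=South | Brand=C) = 0.023/0.143 = 0.1608.
Difference = 0.014.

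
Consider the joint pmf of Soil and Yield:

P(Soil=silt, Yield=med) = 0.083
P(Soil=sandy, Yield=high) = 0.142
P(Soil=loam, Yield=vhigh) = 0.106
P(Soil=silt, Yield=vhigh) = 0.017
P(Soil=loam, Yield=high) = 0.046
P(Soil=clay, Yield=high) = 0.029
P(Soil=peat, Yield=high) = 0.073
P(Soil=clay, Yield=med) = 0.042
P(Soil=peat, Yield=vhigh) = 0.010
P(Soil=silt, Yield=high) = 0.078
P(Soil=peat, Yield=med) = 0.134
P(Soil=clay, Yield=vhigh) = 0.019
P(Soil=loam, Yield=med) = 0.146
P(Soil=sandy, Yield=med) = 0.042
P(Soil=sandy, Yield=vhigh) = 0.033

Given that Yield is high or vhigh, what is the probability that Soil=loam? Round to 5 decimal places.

P(Yield=high) = 0.142 + 0.046 + 0.029 + 0.078 + 0.073 = 0.368.
P(Yield=vhigh) = 0.033 + 0.106 + 0.019 + 0.017 + 0.010 = 0.185.
P(Yield ∈ {high, vhigh}) = 0.368 + 0.185 = 0.553; P(Soil=loam, Yield ∈ {high, vhigh}) = 0.046 + 0.106 = 0.152.
P(Soil=loam | Yield ∈ {high, vhigh}) = 0.152/0.553 = 0.27486.

0.27486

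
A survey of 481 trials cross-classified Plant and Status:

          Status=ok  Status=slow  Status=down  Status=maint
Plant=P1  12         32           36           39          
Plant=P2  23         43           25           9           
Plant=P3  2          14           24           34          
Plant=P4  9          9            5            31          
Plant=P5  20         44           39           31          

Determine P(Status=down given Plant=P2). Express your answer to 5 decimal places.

0.25000

Total with Plant=P2: 23 + 43 + 25 + 9 = 100.
P(Status=down | Plant=P2) = 25/100 = 0.25000.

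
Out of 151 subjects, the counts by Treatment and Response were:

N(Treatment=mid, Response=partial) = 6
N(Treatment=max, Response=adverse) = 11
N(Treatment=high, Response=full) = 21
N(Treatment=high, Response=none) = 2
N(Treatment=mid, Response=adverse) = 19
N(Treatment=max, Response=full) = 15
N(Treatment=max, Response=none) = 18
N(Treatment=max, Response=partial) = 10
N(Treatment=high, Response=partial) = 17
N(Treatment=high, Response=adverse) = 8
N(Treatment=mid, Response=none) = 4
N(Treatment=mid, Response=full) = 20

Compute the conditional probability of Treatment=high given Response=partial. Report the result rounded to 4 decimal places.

Total with Response=partial: 6 + 17 + 10 = 33.
P(Treatment=high | Response=partial) = 17/33 = 0.5152.

0.5152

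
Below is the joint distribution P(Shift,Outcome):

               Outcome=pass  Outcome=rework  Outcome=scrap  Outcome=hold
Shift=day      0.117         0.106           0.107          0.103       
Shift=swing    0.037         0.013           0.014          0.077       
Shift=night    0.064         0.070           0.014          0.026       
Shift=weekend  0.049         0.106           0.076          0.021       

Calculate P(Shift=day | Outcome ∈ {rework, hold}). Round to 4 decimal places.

P(Outcome=rework) = 0.106 + 0.013 + 0.070 + 0.106 = 0.295.
P(Outcome=hold) = 0.103 + 0.077 + 0.026 + 0.021 = 0.227.
P(Outcome ∈ {rework, hold}) = 0.295 + 0.227 = 0.522; P(Shift=day, Outcome ∈ {rework, hold}) = 0.106 + 0.103 = 0.209.
P(Shift=day | Outcome ∈ {rework, hold}) = 0.209/0.522 = 0.4004.

0.4004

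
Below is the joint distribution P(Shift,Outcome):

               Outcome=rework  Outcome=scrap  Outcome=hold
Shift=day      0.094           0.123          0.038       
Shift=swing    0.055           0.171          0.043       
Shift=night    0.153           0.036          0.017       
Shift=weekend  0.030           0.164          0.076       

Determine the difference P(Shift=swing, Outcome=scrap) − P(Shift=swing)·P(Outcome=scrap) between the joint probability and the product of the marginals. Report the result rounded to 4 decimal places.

P(Shift=swing) = 0.055 + 0.171 + 0.043 = 0.269.
P(Outcome=scrap) = 0.123 + 0.171 + 0.036 + 0.164 = 0.494.
P(Shift=swing, Outcome=scrap) − P(Shift=swing)P(Outcome=scrap) = 0.171 − 0.269×0.494 = 0.0381.

0.0381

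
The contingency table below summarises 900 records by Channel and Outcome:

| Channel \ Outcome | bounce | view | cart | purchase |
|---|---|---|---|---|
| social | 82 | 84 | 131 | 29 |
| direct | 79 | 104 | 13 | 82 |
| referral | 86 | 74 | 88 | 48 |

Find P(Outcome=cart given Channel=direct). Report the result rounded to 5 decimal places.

0.04676

Total with Channel=direct: 79 + 104 + 13 + 82 = 278.
P(Outcome=cart | Channel=direct) = 13/278 = 0.04676.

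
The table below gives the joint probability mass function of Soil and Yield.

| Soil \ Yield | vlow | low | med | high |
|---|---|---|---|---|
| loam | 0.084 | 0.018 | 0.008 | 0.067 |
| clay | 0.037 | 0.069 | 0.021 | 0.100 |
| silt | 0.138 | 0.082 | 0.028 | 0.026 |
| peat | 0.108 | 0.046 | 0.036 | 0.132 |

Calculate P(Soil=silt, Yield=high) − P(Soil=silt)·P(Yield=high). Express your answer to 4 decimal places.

P(Soil=silt) = 0.138 + 0.082 + 0.028 + 0.026 = 0.274.
P(Yield=high) = 0.067 + 0.100 + 0.026 + 0.132 = 0.325.
P(Soil=silt, Yield=high) − P(Soil=silt)P(Yield=high) = 0.026 − 0.274×0.325 = -0.0631.

-0.0631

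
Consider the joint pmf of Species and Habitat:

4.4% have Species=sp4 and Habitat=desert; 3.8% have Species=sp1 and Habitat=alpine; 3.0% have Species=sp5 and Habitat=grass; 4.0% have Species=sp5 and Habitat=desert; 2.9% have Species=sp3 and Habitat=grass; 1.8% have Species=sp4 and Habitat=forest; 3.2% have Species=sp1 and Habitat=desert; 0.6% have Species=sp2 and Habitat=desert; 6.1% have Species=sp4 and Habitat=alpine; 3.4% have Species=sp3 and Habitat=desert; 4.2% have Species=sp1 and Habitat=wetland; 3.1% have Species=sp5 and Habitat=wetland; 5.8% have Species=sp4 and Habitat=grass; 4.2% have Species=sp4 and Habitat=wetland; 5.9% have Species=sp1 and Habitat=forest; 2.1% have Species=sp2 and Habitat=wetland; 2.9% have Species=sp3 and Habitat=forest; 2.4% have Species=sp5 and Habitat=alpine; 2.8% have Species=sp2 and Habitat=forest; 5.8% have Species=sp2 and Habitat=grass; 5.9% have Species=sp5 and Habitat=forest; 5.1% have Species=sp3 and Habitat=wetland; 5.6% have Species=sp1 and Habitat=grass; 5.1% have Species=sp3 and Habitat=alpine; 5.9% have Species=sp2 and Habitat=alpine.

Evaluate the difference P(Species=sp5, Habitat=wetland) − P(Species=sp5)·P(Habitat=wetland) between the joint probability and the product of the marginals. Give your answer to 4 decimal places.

-0.0034

P(Species=sp5) = 0.059 + 0.030 + 0.031 + 0.040 + 0.024 = 0.184.
P(Habitat=wetland) = 0.042 + 0.021 + 0.051 + 0.042 + 0.031 = 0.187.
P(Species=sp5, Habitat=wetland) − P(Species=sp5)P(Habitat=wetland) = 0.031 − 0.184×0.187 = -0.0034.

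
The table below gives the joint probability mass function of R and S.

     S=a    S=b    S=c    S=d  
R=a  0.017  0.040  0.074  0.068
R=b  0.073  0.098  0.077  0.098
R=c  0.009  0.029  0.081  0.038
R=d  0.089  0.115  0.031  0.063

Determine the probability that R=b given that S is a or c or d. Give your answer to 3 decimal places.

P(S=a) = 0.017 + 0.073 + 0.009 + 0.089 = 0.188.
P(S=c) = 0.074 + 0.077 + 0.081 + 0.031 = 0.263.
P(S=d) = 0.068 + 0.098 + 0.038 + 0.063 = 0.267.
P(S ∈ {a, c, d}) = 0.188 + 0.263 + 0.267 = 0.718; P(R=b, S ∈ {a, c, d}) = 0.073 + 0.077 + 0.098 = 0.248.
P(R=b | S ∈ {a, c, d}) = 0.248/0.718 = 0.345.

0.345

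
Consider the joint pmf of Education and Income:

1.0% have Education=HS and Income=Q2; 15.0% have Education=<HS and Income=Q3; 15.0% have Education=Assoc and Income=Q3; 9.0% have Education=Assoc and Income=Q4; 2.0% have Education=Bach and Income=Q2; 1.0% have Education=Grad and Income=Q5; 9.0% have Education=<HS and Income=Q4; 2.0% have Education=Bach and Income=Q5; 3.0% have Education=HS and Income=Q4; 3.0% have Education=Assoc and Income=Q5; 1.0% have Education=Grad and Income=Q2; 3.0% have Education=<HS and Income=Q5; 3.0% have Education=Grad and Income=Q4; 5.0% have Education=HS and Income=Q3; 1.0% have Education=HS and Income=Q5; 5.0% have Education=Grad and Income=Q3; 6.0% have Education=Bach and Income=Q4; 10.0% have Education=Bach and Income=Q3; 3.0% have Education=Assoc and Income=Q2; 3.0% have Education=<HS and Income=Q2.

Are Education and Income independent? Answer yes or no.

Every cell satisfies P(Education,Income) = P(Education)·P(Income). For instance P(Education=Bach) = 0.200, P(Income=Q3) = 0.500, and 0.200×0.500 = 0.100 matches the joint entry. So Education and Income are independent.

yes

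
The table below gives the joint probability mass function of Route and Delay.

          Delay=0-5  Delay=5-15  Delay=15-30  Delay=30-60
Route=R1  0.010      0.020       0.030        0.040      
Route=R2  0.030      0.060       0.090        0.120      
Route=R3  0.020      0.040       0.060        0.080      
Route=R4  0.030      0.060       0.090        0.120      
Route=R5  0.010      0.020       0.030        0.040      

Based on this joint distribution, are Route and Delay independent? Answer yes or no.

yes

Every cell satisfies P(Route,Delay) = P(Route)·P(Delay). For instance P(Route=R5) = 0.100, P(Delay=0-5) = 0.100, and 0.100×0.100 = 0.010 matches the joint entry. So Route and Delay are independent.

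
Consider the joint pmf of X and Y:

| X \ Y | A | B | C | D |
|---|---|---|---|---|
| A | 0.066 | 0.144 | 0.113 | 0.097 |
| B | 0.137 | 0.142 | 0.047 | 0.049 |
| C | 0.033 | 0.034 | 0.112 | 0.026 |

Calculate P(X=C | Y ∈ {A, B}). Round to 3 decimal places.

P(Y=A) = 0.066 + 0.137 + 0.033 = 0.236.
P(Y=B) = 0.144 + 0.142 + 0.034 = 0.320.
P(Y ∈ {A, B}) = 0.236 + 0.320 = 0.556; P(X=C, Y ∈ {A, B}) = 0.033 + 0.034 = 0.067.
P(X=C | Y ∈ {A, B}) = 0.067/0.556 = 0.121.

0.121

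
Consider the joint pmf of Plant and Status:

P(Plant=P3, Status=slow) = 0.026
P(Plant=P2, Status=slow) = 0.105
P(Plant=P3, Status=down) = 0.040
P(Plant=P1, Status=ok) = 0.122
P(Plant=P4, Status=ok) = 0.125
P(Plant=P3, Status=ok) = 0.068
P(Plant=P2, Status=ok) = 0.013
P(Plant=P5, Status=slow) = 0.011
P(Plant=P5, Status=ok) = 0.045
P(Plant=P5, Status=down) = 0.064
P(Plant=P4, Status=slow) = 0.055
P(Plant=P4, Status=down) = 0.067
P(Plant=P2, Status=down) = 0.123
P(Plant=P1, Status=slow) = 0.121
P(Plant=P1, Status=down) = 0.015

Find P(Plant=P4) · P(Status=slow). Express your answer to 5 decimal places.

P(Plant=P4) = 0.125 + 0.055 + 0.067 = 0.247.
P(Status=slow) = 0.121 + 0.105 + 0.026 + 0.055 + 0.011 = 0.318.
Product: 0.247 × 0.318 = 0.07855.

0.07855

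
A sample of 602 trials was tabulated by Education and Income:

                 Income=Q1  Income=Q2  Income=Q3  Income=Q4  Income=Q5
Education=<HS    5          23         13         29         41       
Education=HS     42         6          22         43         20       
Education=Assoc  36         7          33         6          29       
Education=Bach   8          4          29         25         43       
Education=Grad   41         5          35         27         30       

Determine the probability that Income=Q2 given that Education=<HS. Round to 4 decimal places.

0.2072

Total with Education=<HS: 5 + 23 + 13 + 29 + 41 = 111.
P(Income=Q2 | Education=<HS) = 23/111 = 0.2072.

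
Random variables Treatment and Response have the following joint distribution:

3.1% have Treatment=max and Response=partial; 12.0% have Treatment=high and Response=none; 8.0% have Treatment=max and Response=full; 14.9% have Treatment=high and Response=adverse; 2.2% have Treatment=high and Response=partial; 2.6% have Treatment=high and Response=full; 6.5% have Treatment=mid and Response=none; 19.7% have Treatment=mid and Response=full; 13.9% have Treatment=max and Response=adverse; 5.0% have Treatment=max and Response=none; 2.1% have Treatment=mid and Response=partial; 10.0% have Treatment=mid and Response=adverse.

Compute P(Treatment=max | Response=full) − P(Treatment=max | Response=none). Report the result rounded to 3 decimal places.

P(Response=full) = 0.197 + 0.026 + 0.080 = 0.303; P(Treatment=max | Response=full) = 0.080/0.303 = 0.2640.
P(Response=none) = 0.065 + 0.120 + 0.050 = 0.235; P(Treatment=max | Response=none) = 0.050/0.235 = 0.2128.
Difference = 0.051.

0.051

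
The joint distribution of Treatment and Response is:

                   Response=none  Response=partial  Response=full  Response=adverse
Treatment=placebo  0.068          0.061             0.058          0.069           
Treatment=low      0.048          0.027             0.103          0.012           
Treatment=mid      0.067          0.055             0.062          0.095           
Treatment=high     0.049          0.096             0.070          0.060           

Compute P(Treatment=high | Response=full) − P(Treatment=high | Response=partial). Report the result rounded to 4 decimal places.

P(Response=full) = 0.058 + 0.103 + 0.062 + 0.070 = 0.293; P(Treatment=high | Response=full) = 0.070/0.293 = 0.23891.
P(Response=partial) = 0.061 + 0.027 + 0.055 + 0.096 = 0.239; P(Treatment=high | Response=partial) = 0.096/0.239 = 0.40167.
Difference = -0.1628.

-0.1628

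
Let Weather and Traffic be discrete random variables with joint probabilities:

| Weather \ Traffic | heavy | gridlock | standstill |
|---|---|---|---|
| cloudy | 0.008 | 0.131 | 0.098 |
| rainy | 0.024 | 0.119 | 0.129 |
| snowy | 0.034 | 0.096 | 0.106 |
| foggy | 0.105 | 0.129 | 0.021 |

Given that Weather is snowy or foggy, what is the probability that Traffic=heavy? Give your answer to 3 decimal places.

P(Weather=snowy) = 0.034 + 0.096 + 0.106 = 0.236.
P(Weather=foggy) = 0.105 + 0.129 + 0.021 = 0.255.
P(Weather ∈ {snowy, foggy}) = 0.236 + 0.255 = 0.491; P(Traffic=heavy, Weather ∈ {snowy, foggy}) = 0.034 + 0.105 = 0.139.
P(Traffic=heavy | Weather ∈ {snowy, foggy}) = 0.139/0.491 = 0.283.

0.283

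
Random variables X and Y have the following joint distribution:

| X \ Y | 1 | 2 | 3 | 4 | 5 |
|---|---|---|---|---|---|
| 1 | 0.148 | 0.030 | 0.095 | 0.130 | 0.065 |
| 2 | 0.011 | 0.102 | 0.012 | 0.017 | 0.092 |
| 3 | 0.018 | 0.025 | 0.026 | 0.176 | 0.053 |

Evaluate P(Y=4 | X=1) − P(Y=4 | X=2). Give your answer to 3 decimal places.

P(X=1) = 0.148 + 0.030 + 0.095 + 0.130 + 0.065 = 0.468; P(Y=4 | X=1) = 0.130/0.468 = 0.2778.
P(X=2) = 0.011 + 0.102 + 0.012 + 0.017 + 0.092 = 0.234; P(Y=4 | X=2) = 0.017/0.234 = 0.0726.
Difference = 0.205.

0.205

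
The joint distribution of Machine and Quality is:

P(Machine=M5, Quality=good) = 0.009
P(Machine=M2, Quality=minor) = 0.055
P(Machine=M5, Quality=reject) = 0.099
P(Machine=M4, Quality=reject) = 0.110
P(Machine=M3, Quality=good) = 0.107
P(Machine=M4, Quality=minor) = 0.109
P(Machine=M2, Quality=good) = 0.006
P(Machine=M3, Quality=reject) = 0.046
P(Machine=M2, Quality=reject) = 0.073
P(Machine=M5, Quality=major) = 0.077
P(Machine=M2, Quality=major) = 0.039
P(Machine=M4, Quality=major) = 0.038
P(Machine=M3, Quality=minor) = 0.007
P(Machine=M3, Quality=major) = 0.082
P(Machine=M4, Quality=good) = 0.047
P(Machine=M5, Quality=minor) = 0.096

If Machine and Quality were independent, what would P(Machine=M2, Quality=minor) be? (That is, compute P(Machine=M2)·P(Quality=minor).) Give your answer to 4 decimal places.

P(Machine=M2) = 0.006 + 0.055 + 0.039 + 0.073 = 0.173.
P(Quality=minor) = 0.055 + 0.007 + 0.109 + 0.096 = 0.267.
Product: 0.173 × 0.267 = 0.0462.

0.0462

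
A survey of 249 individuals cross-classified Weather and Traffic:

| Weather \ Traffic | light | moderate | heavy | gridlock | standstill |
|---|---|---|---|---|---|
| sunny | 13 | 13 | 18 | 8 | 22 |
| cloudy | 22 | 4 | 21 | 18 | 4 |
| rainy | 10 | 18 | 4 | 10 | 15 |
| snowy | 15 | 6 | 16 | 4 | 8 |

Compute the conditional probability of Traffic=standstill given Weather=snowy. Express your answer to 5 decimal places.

0.16327

Total with Weather=snowy: 15 + 6 + 16 + 4 + 8 = 49.
P(Traffic=standstill | Weather=snowy) = 8/49 = 0.16327.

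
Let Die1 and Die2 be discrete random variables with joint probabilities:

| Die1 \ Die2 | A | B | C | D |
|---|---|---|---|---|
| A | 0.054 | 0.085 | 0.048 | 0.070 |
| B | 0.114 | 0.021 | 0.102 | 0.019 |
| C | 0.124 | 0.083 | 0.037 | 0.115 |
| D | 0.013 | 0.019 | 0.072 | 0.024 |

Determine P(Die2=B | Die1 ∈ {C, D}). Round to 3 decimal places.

P(Die1=C) = 0.124 + 0.083 + 0.037 + 0.115 = 0.359.
P(Die1=D) = 0.013 + 0.019 + 0.072 + 0.024 = 0.128.
P(Die1 ∈ {C, D}) = 0.359 + 0.128 = 0.487; P(Die2=B, Die1 ∈ {C, D}) = 0.083 + 0.019 = 0.102.
P(Die2=B | Die1 ∈ {C, D}) = 0.102/0.487 = 0.209.

0.209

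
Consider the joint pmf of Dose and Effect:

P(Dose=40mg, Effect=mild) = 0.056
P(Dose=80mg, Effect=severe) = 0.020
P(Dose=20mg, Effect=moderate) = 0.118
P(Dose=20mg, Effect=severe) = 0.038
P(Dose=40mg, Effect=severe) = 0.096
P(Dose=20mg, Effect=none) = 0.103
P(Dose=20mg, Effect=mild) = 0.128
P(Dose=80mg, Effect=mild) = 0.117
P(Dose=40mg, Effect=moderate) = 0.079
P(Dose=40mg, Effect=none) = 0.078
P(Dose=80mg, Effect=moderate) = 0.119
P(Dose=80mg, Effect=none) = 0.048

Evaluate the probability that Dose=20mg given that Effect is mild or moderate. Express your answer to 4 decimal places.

0.3987

P(Effect=mild) = 0.128 + 0.056 + 0.117 = 0.301.
P(Effect=moderate) = 0.118 + 0.079 + 0.119 = 0.316.
P(Effect ∈ {mild, moderate}) = 0.301 + 0.316 = 0.617; P(Dose=20mg, Effect ∈ {mild, moderate}) = 0.128 + 0.118 = 0.246.
P(Dose=20mg | Effect ∈ {mild, moderate}) = 0.246/0.617 = 0.3987.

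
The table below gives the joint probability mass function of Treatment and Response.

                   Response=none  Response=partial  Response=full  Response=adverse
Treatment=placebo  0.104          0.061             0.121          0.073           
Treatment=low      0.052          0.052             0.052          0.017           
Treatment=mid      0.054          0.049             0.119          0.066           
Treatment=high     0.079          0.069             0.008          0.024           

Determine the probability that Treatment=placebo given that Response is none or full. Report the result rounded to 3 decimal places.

0.382

P(Response=none) = 0.104 + 0.052 + 0.054 + 0.079 = 0.289.
P(Response=full) = 0.121 + 0.052 + 0.119 + 0.008 = 0.300.
P(Response ∈ {none, full}) = 0.289 + 0.300 = 0.589; P(Treatment=placebo, Response ∈ {none, full}) = 0.104 + 0.121 = 0.225.
P(Treatment=placebo | Response ∈ {none, full}) = 0.225/0.589 = 0.382.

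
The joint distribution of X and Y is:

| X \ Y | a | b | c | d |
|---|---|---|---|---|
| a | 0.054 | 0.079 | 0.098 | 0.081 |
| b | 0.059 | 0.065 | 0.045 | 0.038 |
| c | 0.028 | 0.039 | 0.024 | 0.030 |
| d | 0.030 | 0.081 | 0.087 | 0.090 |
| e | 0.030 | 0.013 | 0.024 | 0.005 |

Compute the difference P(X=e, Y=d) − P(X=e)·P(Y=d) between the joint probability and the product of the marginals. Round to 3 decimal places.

-0.013

P(X=e) = 0.030 + 0.013 + 0.024 + 0.005 = 0.072.
P(Y=d) = 0.081 + 0.038 + 0.030 + 0.090 + 0.005 = 0.244.
P(X=e, Y=d) − P(X=e)P(Y=d) = 0.005 − 0.072×0.244 = -0.013.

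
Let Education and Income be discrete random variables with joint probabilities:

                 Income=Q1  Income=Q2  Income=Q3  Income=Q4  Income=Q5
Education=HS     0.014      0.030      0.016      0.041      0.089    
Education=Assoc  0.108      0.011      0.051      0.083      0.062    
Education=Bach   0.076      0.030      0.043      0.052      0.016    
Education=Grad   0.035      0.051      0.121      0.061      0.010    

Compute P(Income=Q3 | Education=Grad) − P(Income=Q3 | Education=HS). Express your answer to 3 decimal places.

P(Education=Grad) = 0.035 + 0.051 + 0.121 + 0.061 + 0.010 = 0.278; P(Income=Q3 | Education=Grad) = 0.121/0.278 = 0.4353.
P(Education=HS) = 0.014 + 0.030 + 0.016 + 0.041 + 0.089 = 0.190; P(Income=Q3 | Education=HS) = 0.016/0.190 = 0.0842.
Difference = 0.351.

0.351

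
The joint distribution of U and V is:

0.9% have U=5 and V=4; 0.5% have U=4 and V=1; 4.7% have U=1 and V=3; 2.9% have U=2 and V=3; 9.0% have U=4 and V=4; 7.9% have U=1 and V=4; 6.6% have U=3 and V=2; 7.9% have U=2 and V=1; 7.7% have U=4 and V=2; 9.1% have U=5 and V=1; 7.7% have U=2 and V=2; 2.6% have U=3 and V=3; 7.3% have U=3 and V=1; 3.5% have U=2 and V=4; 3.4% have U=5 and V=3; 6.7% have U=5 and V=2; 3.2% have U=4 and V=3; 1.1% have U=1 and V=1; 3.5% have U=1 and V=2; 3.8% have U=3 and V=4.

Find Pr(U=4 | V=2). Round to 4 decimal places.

P(V=2) = 0.035 + 0.077 + 0.066 + 0.077 + 0.067 = 0.322.
P(U=4 | V=2) = 0.077/0.322 = 0.2391.

0.2391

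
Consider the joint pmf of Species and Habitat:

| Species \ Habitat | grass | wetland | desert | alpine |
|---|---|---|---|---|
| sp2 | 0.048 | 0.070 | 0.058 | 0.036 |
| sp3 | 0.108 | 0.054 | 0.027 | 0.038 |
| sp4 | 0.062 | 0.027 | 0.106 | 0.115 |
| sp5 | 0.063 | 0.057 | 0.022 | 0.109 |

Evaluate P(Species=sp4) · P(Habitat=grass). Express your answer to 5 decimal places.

0.08711

P(Species=sp4) = 0.062 + 0.027 + 0.106 + 0.115 = 0.310.
P(Habitat=grass) = 0.048 + 0.108 + 0.062 + 0.063 = 0.281.
Product: 0.310 × 0.281 = 0.08711.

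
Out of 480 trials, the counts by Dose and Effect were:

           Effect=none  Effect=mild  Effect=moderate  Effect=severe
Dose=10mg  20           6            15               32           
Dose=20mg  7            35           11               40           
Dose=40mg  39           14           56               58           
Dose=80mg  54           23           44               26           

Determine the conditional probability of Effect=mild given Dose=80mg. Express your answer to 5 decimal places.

0.15646

Total with Dose=80mg: 54 + 23 + 44 + 26 = 147.
P(Effect=mild | Dose=80mg) = 23/147 = 0.15646.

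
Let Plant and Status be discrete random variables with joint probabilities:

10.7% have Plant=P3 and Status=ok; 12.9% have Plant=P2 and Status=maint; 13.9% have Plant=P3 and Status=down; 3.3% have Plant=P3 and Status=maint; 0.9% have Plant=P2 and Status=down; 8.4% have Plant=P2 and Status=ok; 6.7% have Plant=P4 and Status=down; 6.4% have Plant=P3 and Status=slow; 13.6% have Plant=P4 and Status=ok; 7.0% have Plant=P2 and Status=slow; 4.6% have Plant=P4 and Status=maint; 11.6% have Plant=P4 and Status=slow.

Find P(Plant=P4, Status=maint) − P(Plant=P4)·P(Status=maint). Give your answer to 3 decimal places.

P(Plant=P4) = 0.136 + 0.116 + 0.067 + 0.046 = 0.365.
P(Status=maint) = 0.129 + 0.033 + 0.046 = 0.208.
P(Plant=P4, Status=maint) − P(Plant=P4)P(Status=maint) = 0.046 − 0.365×0.208 = -0.030.

-0.030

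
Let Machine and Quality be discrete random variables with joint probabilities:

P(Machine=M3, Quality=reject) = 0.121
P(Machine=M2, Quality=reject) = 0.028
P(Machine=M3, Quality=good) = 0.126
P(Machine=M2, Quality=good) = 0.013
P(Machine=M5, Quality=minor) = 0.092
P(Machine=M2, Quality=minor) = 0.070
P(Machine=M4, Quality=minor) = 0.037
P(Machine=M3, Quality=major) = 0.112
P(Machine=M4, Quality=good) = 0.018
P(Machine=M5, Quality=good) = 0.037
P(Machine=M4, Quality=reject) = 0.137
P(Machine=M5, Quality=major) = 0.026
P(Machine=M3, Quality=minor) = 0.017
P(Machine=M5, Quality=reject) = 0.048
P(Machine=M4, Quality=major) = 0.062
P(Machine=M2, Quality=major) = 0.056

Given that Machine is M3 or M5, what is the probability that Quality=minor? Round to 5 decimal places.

0.18826

P(Machine=M3) = 0.126 + 0.017 + 0.112 + 0.121 = 0.376.
P(Machine=M5) = 0.037 + 0.092 + 0.026 + 0.048 = 0.203.
P(Machine ∈ {M3, M5}) = 0.376 + 0.203 = 0.579; P(Quality=minor, Machine ∈ {M3, M5}) = 0.017 + 0.092 = 0.109.
P(Quality=minor | Machine ∈ {M3, M5}) = 0.109/0.579 = 0.18826.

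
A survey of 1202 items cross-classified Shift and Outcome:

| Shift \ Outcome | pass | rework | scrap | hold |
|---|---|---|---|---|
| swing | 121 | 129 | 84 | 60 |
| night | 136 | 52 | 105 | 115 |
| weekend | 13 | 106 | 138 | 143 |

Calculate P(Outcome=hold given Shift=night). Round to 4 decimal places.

Total with Shift=night: 136 + 52 + 105 + 115 = 408.
P(Outcome=hold | Shift=night) = 115/408 = 0.2819.

0.2819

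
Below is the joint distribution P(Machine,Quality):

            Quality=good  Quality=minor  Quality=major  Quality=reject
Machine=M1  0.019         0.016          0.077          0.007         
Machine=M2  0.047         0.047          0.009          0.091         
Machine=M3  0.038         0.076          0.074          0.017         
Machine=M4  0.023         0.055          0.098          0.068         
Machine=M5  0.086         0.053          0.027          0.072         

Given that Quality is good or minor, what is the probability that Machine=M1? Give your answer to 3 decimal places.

0.076

P(Quality=good) = 0.019 + 0.047 + 0.038 + 0.023 + 0.086 = 0.213.
P(Quality=minor) = 0.016 + 0.047 + 0.076 + 0.055 + 0.053 = 0.247.
P(Quality ∈ {good, minor}) = 0.213 + 0.247 = 0.460; P(Machine=M1, Quality ∈ {good, minor}) = 0.019 + 0.016 = 0.035.
P(Machine=M1 | Quality ∈ {good, minor}) = 0.035/0.460 = 0.076.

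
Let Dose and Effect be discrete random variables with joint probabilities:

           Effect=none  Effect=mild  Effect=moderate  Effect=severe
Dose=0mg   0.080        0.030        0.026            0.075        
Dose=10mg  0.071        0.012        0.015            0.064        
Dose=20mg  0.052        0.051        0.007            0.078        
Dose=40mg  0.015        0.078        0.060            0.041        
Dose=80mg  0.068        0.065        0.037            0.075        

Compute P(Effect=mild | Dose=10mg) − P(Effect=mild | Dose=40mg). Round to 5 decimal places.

P(Dose=10mg) = 0.071 + 0.012 + 0.015 + 0.064 = 0.162; P(Effect=mild | Dose=10mg) = 0.012/0.162 = 0.074074.
P(Dose=40mg) = 0.015 + 0.078 + 0.060 + 0.041 = 0.194; P(Effect=mild | Dose=40mg) = 0.078/0.194 = 0.402062.
Difference = -0.32799.

-0.32799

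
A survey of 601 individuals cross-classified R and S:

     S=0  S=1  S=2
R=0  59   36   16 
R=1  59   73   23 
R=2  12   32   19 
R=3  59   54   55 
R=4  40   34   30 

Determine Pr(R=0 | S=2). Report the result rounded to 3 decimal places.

Total with S=2: 16 + 23 + 19 + 55 + 30 = 143.
P(R=0 | S=2) = 16/143 = 0.112.

0.112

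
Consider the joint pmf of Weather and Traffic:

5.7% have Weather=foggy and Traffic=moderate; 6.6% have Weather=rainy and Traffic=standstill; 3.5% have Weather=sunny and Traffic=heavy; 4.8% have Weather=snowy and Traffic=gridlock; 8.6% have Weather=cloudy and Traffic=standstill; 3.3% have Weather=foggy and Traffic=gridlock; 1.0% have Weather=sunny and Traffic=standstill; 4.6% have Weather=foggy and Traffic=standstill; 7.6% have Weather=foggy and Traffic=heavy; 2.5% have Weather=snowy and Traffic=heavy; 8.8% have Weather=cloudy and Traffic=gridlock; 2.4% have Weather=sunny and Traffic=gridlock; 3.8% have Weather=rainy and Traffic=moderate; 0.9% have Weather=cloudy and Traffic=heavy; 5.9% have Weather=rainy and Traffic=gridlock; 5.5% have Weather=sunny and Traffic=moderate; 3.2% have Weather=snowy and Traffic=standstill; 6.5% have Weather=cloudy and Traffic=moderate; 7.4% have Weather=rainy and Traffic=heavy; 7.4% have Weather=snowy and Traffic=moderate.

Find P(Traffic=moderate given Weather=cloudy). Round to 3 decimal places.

P(Weather=cloudy) = 0.065 + 0.009 + 0.088 + 0.086 = 0.248.
P(Traffic=moderate | Weather=cloudy) = 0.065/0.248 = 0.262.

0.262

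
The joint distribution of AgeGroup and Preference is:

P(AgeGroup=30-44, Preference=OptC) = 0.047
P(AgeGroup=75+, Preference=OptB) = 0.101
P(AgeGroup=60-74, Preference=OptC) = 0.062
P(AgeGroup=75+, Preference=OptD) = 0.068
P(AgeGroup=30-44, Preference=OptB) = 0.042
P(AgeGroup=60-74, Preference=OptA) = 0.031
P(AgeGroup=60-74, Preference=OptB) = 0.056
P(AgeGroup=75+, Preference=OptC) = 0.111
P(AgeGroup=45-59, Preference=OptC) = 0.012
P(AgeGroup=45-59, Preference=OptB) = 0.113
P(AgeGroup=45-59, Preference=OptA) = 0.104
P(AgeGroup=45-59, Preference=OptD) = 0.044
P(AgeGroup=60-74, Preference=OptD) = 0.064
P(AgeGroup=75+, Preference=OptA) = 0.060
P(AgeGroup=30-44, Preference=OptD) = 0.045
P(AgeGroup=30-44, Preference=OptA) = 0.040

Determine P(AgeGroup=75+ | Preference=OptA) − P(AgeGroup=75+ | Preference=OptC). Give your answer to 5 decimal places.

P(Preference=OptA) = 0.040 + 0.104 + 0.031 + 0.060 = 0.235; P(AgeGroup=75+ | Preference=OptA) = 0.060/0.235 = 0.255319.
P(Preference=OptC) = 0.047 + 0.012 + 0.062 + 0.111 = 0.232; P(AgeGroup=75+ | Preference=OptC) = 0.111/0.232 = 0.478448.
Difference = -0.22313.

-0.22313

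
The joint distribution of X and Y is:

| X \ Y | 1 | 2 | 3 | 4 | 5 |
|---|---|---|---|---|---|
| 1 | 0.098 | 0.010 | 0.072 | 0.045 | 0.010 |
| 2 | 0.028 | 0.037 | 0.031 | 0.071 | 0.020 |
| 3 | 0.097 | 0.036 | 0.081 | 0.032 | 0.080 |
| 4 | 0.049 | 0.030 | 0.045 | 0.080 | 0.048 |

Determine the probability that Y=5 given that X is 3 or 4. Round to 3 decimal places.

0.221

P(X=3) = 0.097 + 0.036 + 0.081 + 0.032 + 0.080 = 0.326.
P(X=4) = 0.049 + 0.030 + 0.045 + 0.080 + 0.048 = 0.252.
P(X ∈ {3, 4}) = 0.326 + 0.252 = 0.578; P(Y=5, X ∈ {3, 4}) = 0.080 + 0.048 = 0.128.
P(Y=5 | X ∈ {3, 4}) = 0.128/0.578 = 0.221.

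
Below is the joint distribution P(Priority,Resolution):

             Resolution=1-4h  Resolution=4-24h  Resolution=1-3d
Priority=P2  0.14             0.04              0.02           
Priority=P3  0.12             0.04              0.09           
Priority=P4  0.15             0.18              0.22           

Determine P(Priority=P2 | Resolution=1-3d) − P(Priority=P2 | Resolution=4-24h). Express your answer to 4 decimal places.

P(Resolution=1-3d) = 0.02 + 0.09 + 0.22 = 0.33; P(Priority=P2 | Resolution=1-3d) = 0.02/0.33 = 0.06061.
P(Resolution=4-24h) = 0.04 + 0.04 + 0.18 = 0.26; P(Priority=P2 | Resolution=4-24h) = 0.04/0.26 = 0.15385.
Difference = -0.0932.

-0.0932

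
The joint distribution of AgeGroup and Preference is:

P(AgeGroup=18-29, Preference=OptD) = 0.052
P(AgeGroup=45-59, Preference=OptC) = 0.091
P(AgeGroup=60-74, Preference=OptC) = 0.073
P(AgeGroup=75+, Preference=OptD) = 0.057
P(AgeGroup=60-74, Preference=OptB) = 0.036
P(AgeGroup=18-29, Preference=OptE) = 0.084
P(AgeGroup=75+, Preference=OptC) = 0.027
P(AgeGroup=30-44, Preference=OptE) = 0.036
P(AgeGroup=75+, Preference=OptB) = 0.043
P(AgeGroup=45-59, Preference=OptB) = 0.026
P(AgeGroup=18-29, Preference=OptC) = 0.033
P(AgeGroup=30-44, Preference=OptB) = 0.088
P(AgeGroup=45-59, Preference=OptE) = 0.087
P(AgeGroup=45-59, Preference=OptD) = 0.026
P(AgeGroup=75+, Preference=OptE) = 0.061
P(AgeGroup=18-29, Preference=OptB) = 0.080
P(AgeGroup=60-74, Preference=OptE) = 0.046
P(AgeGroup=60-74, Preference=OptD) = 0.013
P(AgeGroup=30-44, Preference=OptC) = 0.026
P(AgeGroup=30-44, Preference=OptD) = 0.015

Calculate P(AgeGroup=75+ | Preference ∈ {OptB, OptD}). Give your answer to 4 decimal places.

0.2294

P(Preference=OptB) = 0.080 + 0.088 + 0.026 + 0.036 + 0.043 = 0.273.
P(Preference=OptD) = 0.052 + 0.015 + 0.026 + 0.013 + 0.057 = 0.163.
P(Preference ∈ {OptB, OptD}) = 0.273 + 0.163 = 0.436; P(AgeGroup=75+, Preference ∈ {OptB, OptD}) = 0.043 + 0.057 = 0.100.
P(AgeGroup=75+ | Preference ∈ {OptB, OptD}) = 0.100/0.436 = 0.2294.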